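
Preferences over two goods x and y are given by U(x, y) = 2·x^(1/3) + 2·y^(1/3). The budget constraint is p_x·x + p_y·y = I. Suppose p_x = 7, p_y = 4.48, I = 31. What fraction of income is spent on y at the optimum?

MU_x ∝ 2·x^(-2/3), MU_y ∝ 2·y^(-2/3), so MRS = (y/x)^(2/3) = p_x/p_y.
Hence y/x = (p_x/p_y)^(1/(2/3)), i.e. raised to the 1.5 power.
Substitute y = (y/x)·x into the budget: x* = I/(p_x + p_y·(y/x)).
Numerically y/x = 1.953125, so x* = 31/(7 + 4.48·1.953125) = 1.9683 and y* = 1.953125·1.9683 = 3.8442.
Expenditure on y: 4.48·3.8442 = 17.2222; share = 0.5556.

share on y = 0.5556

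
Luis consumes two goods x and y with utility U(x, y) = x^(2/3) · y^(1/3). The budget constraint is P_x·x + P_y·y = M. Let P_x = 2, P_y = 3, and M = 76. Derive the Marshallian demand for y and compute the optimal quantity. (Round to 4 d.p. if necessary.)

MU_x/MU_y = (2/3·y)/(1/3·x); tangency sets this equal to P_x/P_y.
So 2/3·P_y·y = 1/3·P_x·x; combined with the budget, a share 2/3 of income goes to x.
Demand: x*(P_x,P_y,M) = 2/3·M/P_x and y* = 1/3·M/P_y.
At P_x=2, P_y=3, M=76: y* = 1/3·76/3 = 8.4444.

y* = 8.4444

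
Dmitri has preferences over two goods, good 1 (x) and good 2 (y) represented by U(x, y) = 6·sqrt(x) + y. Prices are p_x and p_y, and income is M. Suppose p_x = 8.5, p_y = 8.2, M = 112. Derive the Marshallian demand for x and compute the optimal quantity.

Set MRS = p_x/p_y: 3·x^(−1/2) = p_x/p_y.
Solve: √x = 3·p_y/p_x, so x*(p_x,p_y) = (3·p_y/p_x)², and y* = (M − p_x·x*)/p_y.
Plugging in: x* = (3·8.2/8.5)² = 8.3759.

x* = 8.3759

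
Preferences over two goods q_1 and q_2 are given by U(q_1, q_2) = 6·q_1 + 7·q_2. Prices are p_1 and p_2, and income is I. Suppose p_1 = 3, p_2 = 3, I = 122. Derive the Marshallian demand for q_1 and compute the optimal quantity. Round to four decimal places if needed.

Linear utility — the consumer picks whichever good has higher MU/price: 6/3 = 2 vs 7/3 = 2.3333.
q_2 gives more utility per dollar, so spend all income on q_2: q_2* = I/p_2, q_1* = 0.
Numerically: q_1* = 0, q_2* = 40.6667.

q_1* = 0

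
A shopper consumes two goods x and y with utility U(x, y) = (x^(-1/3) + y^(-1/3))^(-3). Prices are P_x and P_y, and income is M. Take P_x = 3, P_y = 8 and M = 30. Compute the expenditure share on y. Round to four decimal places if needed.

share on y = 0.561

With the ratio pinned down, the budget gives x* = M/(P_x + P_y·(y/x)) and y* = (y/x)·x*.
Numerically y/x = 0.479207, so x* = 30/(3 + 8·0.479207) = 4.39 and y* = 0.479207·4.39 = 2.1037.
Expenditure on y: 8·2.1037 = 16.8299; share = 0.561.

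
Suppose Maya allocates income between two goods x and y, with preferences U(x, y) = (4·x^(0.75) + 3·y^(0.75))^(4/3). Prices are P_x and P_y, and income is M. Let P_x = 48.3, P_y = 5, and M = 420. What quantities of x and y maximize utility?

x* = 0.0304, y* = 83.7065

MRS = MU_x/MU_y = (4/3)·(y/x)^(0.25). Set equal to P_x/P_y.
Solve for the ratio: y/x = [(3/4)·P_x/P_y]^(4).
With the ratio pinned down, the budget gives x* = M/(P_x + P_y·(y/x)) and y* = (y/x)·x*.
Numerically y/x = 2755.202725, so x* = 420/(48.3 + 5·2755.202725) = 0.0304 and y* = 2755.202725·0.0304 = 83.7065.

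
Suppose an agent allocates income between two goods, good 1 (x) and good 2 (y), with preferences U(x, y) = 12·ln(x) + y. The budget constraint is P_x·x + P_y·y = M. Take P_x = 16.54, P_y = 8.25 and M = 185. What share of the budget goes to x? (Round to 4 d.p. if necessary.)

share on x = 0.5351

At the given prices: x* = 12·8.25/16.54 = 5.9855, and y* = 10.4242.
Expenditure on x: 16.54·5.9855 = 99; share = 0.5351.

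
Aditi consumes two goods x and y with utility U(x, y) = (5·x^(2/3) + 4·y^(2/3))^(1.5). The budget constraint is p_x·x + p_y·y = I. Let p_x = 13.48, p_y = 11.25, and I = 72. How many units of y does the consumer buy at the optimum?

y* = 2.7114

From the CES first-order condition, (5/4)·(y/x)^(1/3) = p_x/p_y.
Hence y/x = ((4/5)·p_x/p_y)^(1/(1/3)), i.e. raised to the 3 power.
Substitute y = (y/x)·x into the budget: x* = I/(p_x + p_y·(y/x)).
Numerically y/x = 0.88081, so x* = 72/(13.48 + 11.25·0.88081) = 3.0784 and y* = 0.88081·3.0784 = 2.7114.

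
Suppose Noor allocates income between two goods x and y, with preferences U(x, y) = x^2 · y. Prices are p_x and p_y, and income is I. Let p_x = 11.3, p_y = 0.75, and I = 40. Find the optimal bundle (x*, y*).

Tangency: MRS = 2·y/x = p_x/p_y.
Rearranging, p_y·y = (1/2)·p_x·x. Substituting into the budget gives p_x·x·(1 + (1/2)) = I.
Demand: x*(p_x,p_y,I) = 2/3·I/p_x and y* = 1/3·I/p_y.
At p_x=11.3, p_y=0.75, I=40: x* = 2/3·40/11.3 = 2.3599, y* = 17.7778.

x* = 2.3599, y* = 17.7778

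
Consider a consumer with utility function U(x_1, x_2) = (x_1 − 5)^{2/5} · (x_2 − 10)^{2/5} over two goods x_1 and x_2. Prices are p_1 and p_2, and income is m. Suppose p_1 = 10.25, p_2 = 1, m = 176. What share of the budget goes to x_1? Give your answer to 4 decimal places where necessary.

share on x_1 = 0.6172

This is Cobb-Douglas in (x_1−5, x_2−10): tangency gives 0.4·p_2·(x_2−10) = 0.4·p_1·(x_1−5).
After buying the subsistence bundle (5, 10), a share 0.5 of the remaining income goes to x_1: x_1* = 5 + 0.5·(m − 5p_1 − 10p_2)/p_1.
Discretionary income = 176 − 5·10.25 − 10·1 = 114.75; x_1* = 5 + 0.5·114.75/10.25 = 10.5976; x_2* = 10 + 0.5·114.75/1 = 67.375.
Expenditure on x_1: 10.25·10.5976 = 108.625; share = 0.6172.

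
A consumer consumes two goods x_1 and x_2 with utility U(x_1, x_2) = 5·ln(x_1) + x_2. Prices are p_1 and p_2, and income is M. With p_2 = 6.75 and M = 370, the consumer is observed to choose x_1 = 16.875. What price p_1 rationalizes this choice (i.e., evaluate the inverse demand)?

p_1 = 2

Set MRS = p_1/p_2: (5/x_1)/1 = p_1/p_2.
So x_1*(p_1,p_2) = 5·p_2/p_1, independent of income; and x_2* = (M − 5·p_2)/p_2.
Set x_1* = 16.875 in the demand function and solve for p_1: p_1 = 2.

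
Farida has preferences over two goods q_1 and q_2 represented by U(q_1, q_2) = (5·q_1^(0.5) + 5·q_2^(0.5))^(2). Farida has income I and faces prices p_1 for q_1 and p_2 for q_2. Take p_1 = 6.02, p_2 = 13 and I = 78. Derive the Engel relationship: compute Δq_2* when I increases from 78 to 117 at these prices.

MU_q_1 ∝ 5·q_1^(-0.5), MU_q_2 ∝ 5·q_2^(-0.5), so MRS = (q_2/q_1)^(0.5) = p_1/p_2.
Solve for the ratio: q_2/q_1 = [p_1/p_2]^(2).
Substitute q_2 = (q_2/q_1)·q_1 into the budget: q_1* = I/(p_1 + p_2·(q_2/q_1)).
Numerically q_2/q_1 = 0.21444, so q_1* = 78/(6.02 + 13·0.21444) = 8.8559 and q_2* = 0.21444·8.8559 = 1.8991.
At I' = 117: q_2* = 2.8486. Change: 2.8486 − 1.8991 = 0.9495.

Δq_2* = 0.9495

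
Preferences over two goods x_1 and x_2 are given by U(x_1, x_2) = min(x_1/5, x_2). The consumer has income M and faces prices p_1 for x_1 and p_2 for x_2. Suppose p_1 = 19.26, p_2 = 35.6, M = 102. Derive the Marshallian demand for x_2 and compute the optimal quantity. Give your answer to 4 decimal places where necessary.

x_2* = 0.7733

With perfect complements, no substitution: consume in ratio x_1:x_2 = 5:1.
Budget: p_1·x_1 + p_2·(1/5)·x_1 = M, so (5·p_1 + p_2)·x_1 = 5·M.
Demand: x_1*(p_1,p_2,M) = 5·M/(5·p_1 + p_2), x_2* = M/(5·p_1 + p_2).
Here 5·19.26 + 35.6 = 131.9, giving x_2* = 0.7733.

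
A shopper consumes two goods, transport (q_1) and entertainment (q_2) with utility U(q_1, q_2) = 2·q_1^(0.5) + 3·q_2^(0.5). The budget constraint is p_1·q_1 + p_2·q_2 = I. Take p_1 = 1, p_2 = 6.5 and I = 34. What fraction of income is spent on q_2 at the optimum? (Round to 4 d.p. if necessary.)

MU_q_1 ∝ 2·q_1^(-0.5), MU_q_2 ∝ 3·q_2^(-0.5), so MRS = (2/3)·(q_2/q_1)^(0.5) = p_1/p_2.
Hence q_2/q_1 = ((3/2)·p_1/p_2)^(1/(0.5)), i.e. raised to the 2 power.
With the ratio pinned down, the budget gives q_1* = I/(p_1 + p_2·(q_2/q_1)) and q_2* = (q_2/q_1)·q_1*.
Numerically q_2/q_1 = 0.053254, so q_1* = 34/(1 + 6.5·0.053254) = 25.2571 and q_2* = 0.053254·25.2571 = 1.3451.
Expenditure on q_2: 6.5·1.3451 = 8.7429; share = 0.2571.

share on q_2 = 0.2571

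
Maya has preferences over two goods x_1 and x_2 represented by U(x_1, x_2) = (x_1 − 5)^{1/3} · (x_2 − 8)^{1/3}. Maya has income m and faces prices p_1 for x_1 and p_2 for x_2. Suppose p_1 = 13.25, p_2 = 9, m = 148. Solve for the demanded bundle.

This is Cobb-Douglas in (x_1−5, x_2−8): tangency gives 1/3·p_2·(x_2−8) = 1/3·p_1·(x_1−5).
Substituting into the budget: x_1* = 5 + 0.5·(m − 5·p_1 − 8·p_2)/p_1, and x_2* = 8 + 0.5·(…)/p_2.
Discretionary income = 148 − 5·13.25 − 8·9 = 9.75; x_1* = 5 + 0.5·9.75/13.25 = 5.3679; x_2* = 8 + 0.5·9.75/9 = 8.5417.

x_1* = 5.3679, x_2* = 8.5417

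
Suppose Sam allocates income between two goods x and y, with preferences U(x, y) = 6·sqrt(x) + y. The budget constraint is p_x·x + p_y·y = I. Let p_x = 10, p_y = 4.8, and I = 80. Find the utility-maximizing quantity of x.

x* = 2.0736

MU_x = 3/√x, MU_y = 1. Tangency: 3/√x = p_x/p_y.
Thus x* = (3·p_y/p_x)² — independent of I — with the rest of income spent on y.
Plugging in: x* = (3·4.8/10)² = 2.0736.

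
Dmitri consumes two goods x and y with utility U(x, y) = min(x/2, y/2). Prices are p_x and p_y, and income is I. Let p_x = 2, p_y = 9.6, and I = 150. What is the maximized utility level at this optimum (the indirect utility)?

V = 6.4655

Leontief preferences: the optimum is at the kink where x/2 = y/2, i.e. y = x.
Budget: p_x·x + p_y·x = I, so (2·p_x + 2·p_y)·x = 2·I.
Demand: x*(p_x,p_y,I) = 2·I/(2·p_x + 2·p_y), y* = 2·I/(2·p_x + 2·p_y).
Here 2·2 + 2·9.6 = 23.2, giving x* = 12.931 and y* = 12.931.
Utility at the optimum: U(12.931, 12.931) = 6.4655.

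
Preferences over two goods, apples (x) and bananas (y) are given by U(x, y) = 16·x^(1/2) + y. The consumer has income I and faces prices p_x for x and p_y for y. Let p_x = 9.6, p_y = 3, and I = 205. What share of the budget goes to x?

share on x = 0.2927

Set MRS = p_x/p_y: 8·x^(−1/2) = p_x/p_y.
Solve: √x = 8·p_y/p_x, so x*(p_x,p_y) = (8·p_y/p_x)², and y* = (I − p_x·x*)/p_y.
Plugging in: x* = (8·3/9.6)² = 6.25, y* = 48.3333.
Expenditure on x: 9.6·6.25 = 60; share = 0.2927.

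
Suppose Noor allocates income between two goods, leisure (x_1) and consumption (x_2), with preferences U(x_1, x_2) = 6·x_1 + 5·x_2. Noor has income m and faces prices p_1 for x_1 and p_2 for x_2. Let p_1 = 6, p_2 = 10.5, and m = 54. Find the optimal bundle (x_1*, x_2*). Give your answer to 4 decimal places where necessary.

Linear utility — the consumer picks whichever good has higher MU/price: 6/6 = 1 vs 5/10.5 = 0.4762.
x_1 gives more utility per dollar, so spend all income on x_1: x_1* = m/p_1, x_2* = 0.
Numerically: x_1* = 9, x_2* = 0.

x_1* = 9, x_2* = 0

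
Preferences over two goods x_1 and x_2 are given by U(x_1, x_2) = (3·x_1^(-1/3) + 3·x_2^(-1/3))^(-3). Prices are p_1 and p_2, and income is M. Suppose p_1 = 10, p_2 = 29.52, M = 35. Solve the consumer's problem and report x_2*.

MRS = MU_x_1/MU_x_2 = (x_2/x_1)^(4/3). Set equal to p_1/p_2.
Hence x_2/x_1 = (p_1/p_2)^(1/(4/3)), i.e. raised to the 0.75 power.
Substitute x_2 = (x_2/x_1)·x_1 into the budget: x_1* = M/(p_1 + p_2·(x_2/x_1)).
Numerically x_2/x_1 = 0.44403, so x_1* = 35/(10 + 29.52·0.44403) = 1.5146 and x_2* = 0.44403·1.5146 = 0.6725.

x_2* = 0.6725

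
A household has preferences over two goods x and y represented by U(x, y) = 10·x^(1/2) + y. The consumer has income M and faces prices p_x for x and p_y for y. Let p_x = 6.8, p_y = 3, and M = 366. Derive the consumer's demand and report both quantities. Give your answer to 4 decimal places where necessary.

Utility is quasi-linear in y; the FOC for x is 5/√x = p_x/p_y.
Solve: √x = 5·p_y/p_x, so x*(p_x,p_y) = (5·p_y/p_x)², and y* = (M − p_x·x*)/p_y.
Plugging in: x* = (5·3/6.8)² = 4.8659, y* = 110.9706.

x* = 4.8659, y* = 110.9706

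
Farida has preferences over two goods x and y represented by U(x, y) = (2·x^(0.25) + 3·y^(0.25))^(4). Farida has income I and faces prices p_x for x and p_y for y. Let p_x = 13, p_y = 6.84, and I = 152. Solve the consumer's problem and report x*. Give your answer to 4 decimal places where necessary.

From the CES first-order condition, (2/3)·(y/x)^(0.75) = p_x/p_y.
Hence y/x = ((3/2)·p_x/p_y)^(1/(0.75)), i.e. raised to the 4/3 power.
Substitute y = (y/x)·x into the budget: x* = I/(p_x + p_y·(y/x)).
Numerically y/x = 4.042388, so x* = 152/(13 + 6.84·4.042388) = 3.7392.

x* = 3.7392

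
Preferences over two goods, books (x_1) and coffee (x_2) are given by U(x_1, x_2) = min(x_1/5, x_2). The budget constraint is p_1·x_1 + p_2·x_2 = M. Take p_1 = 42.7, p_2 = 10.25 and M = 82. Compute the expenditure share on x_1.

share on x_1 = 0.9542

Leontief preferences: the optimum is at the kink where x_1/5 = x_2/1, i.e. x_2 = (1/5)·x_1.
Budget: p_1·x_1 + p_2·(1/5)·x_1 = M, so (5·p_1 + p_2)·x_1 = 5·M.
Demand: x_1*(p_1,p_2,M) = 5·M/(5·p_1 + p_2), x_2* = M/(5·p_1 + p_2).
Here 5·42.7 + 10.25 = 223.75, giving x_1* = 1.8324 and x_2* = 0.3665.
Expenditure on x_1: 42.7·1.8324 = 78.2436; share = 0.9542.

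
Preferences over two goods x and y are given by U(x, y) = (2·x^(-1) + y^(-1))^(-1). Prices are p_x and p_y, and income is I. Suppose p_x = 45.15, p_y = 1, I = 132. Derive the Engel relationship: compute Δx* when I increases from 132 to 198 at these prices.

Δx* = 1.3226

MRS = MU_x/MU_y = 2·(y/x)^(2). Set equal to p_x/p_y.
Hence y/x = ((1/2)·p_x/p_y)^(1/(2)), i.e. raised to the 0.5 power.
Substitute y = (y/x)·x into the budget: x* = I/(p_x + p_y·(y/x)).
Numerically y/x = 4.751316, so x* = 132/(45.15 + 1·4.751316) = 2.6452.
At I' = 198: x* = 3.9678. Change: 3.9678 − 2.6452 = 1.3226.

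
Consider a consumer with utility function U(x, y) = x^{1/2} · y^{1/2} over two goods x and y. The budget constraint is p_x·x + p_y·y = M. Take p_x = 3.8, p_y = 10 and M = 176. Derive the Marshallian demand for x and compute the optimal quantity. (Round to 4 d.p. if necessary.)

x* = 23.1579

The MRS is y/x. Set MRS = p_x/p_y.
Rearranging, p_y·y = p_x·x. Substituting into the budget gives p_x·x·(1 + 1) = M.
Demand: x*(p_x,p_y,M) = 0.5·M/p_x and y* = 0.5·M/p_y.
At p_x=3.8, p_y=10, M=176: x* = 0.5·176/3.8 = 23.1579.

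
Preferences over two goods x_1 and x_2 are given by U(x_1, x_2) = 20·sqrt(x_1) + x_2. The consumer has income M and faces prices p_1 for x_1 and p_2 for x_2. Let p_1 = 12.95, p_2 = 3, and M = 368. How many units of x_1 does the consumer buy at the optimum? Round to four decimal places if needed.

x_1* = 5.3666

MU_x_1 = 10/√x_1, MU_x_2 = 1. Tangency: 10/√x_1 = p_1/p_2.
Thus x_1* = (10·p_2/p_1)² — independent of M — with the rest of income spent on x_2.
Plugging in: x_1* = (10·3/12.95)² = 5.3666.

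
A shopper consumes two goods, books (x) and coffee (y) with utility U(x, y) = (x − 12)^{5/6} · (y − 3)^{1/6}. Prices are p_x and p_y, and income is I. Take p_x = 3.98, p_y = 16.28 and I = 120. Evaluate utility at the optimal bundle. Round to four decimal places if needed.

V = 2.9627

Let x' = x−12, y' = y−3. MRS = 5·y'/x' = p_x/p_y.
After buying the subsistence bundle (12, 3), a share 5/6 of the remaining income goes to x: x* = 12 + 5/6·(I − 12p_x − 3p_y)/p_x.
Discretionary income = 120 − 12·3.98 − 3·16.28 = 23.4; x* = 12 + 5/6·23.4/3.98 = 16.8995; y* = 3 + 1/6·23.4/16.28 = 3.2396.
Utility at the optimum: U(16.8995, 3.2396) = 2.9627.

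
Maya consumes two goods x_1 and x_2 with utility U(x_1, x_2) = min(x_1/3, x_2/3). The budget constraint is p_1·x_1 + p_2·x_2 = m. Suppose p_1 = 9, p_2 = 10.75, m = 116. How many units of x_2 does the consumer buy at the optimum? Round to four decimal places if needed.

x_2* = 5.8734

With perfect complements, no substitution: consume in ratio x_1:x_2 = 3:3.
Budget: p_1·x_1 + p_2·x_1 = m, so (3·p_1 + 3·p_2)·x_1 = 3·m.
Demand: x_1*(p_1,p_2,m) = 3·m/(3·p_1 + 3·p_2), x_2* = 3·m/(3·p_1 + 3·p_2).
Here 3·9 + 3·10.75 = 59.25, giving x_2* = 5.8734.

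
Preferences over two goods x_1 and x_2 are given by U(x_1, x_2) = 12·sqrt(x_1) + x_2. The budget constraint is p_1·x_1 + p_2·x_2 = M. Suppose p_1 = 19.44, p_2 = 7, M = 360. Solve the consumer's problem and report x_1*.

x_1* = 4.6677

Set MRS = p_1/p_2: 6·x_1^(−1/2) = p_1/p_2.
Solve: √x_1 = 6·p_2/p_1, so x_1*(p_1,p_2) = (6·p_2/p_1)², and x_2* = (M − p_1·x_1*)/p_2.
Plugging in: x_1* = (6·7/19.44)² = 4.6677.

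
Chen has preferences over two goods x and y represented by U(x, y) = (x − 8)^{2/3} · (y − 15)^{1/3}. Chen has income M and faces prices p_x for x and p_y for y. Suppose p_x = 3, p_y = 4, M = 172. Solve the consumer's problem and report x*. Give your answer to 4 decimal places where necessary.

MRS = 2·(y−15)/(x−8). Tangency with p_x/p_y gives y−15 = (1/2)·(p_x/p_y)·(x−8).
Substituting into the budget: x* = 8 + 2/3·(M − 8·p_x − 15·p_y)/p_x, and y* = 15 + 1/3·(…)/p_y.
Discretionary income = 172 − 8·3 − 15·4 = 88; x* = 8 + 2/3·88/3 = 27.5556.

x* = 27.5556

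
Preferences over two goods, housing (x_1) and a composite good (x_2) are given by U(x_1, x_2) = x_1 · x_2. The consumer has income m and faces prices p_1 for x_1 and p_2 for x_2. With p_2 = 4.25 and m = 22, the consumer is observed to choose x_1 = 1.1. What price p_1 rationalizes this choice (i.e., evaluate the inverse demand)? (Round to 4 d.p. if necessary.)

p_1 = 10

The MRS is x_2/x_1. Set MRS = p_1/p_2.
So p_2·x_2 = p_1·x_1; combined with the budget, a share 0.5 of income goes to x_1.
Demand: x_1*(p_1,p_2,m) = 0.5·m/p_1 and x_2* = 0.5·m/p_2.
Set x_1* = 1.1 in the demand function and solve for p_1: p_1 = 10.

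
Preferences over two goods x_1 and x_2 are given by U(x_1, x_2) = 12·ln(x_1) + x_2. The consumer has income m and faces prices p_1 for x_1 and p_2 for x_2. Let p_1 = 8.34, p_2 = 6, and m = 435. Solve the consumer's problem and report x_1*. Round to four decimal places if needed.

MU_x_1 = 12/x_1, MU_x_2 = 1. Tangency: 12/x_1 = p_1/p_2.
So x_1*(p_1,p_2) = 12·p_2/p_1, independent of income; and x_2* = (m − 12·p_2)/p_2.
At the given prices: x_1* = 12·6/8.34 = 8.6331.

x_1* = 8.6331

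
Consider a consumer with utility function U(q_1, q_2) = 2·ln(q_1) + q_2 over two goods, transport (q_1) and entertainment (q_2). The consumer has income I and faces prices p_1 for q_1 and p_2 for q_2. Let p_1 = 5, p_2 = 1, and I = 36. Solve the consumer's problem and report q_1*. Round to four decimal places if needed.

So q_1*(p_1,p_2) = 2·p_2/p_1, independent of income; and q_2* = (I − 2·p_2)/p_2.
At the given prices: q_1* = 2·1/5 = 0.4.

q_1* = 0.4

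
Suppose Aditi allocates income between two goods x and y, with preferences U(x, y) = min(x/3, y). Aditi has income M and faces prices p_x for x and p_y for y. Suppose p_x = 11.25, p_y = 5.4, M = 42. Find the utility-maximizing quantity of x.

With perfect complements, no substitution: consume in ratio x:y = 3:1.
Budget: p_x·x + p_y·(1/3)·x = M, so (3·p_x + p_y)·x = 3·M.
Demand: x*(p_x,p_y,M) = 3·M/(3·p_x + p_y), y* = M/(3·p_x + p_y).
Here 3·11.25 + 5.4 = 39.15, giving x* = 3.2184.

x* = 3.2184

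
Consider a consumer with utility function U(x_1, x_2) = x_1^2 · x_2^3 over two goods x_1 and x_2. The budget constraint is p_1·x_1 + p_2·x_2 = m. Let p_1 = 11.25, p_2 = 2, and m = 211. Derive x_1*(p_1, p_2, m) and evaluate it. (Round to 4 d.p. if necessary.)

x_1* = 7.5022

The MRS is (2/3)·x_2/x_1. Set MRS = p_1/p_2.
So 2·p_2·x_2 = 3·p_1·x_1; combined with the budget, a share 0.4 of income goes to x_1.
Demand: x_1*(p_1,p_2,m) = 0.4·m/p_1 and x_2* = 0.6·m/p_2.
At p_1=11.25, p_2=2, m=211: x_1* = 0.4·211/11.25 = 7.5022.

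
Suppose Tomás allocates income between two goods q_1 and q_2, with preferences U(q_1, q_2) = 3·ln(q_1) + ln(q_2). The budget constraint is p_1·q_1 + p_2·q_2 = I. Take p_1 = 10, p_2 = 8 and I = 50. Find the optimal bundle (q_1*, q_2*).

q_1* = 3.75, q_2* = 1.5625

Tangency: MRS = 3·q_2/q_1 = p_1/p_2.
Rearranging, p_2·q_2 = (1/3)·p_1·q_1. Substituting into the budget gives p_1·q_1·(1 + (1/3)) = I.
Demand: q_1*(p_1,p_2,I) = 0.75·I/p_1 and q_2* = 0.25·I/p_2.
At p_1=10, p_2=8, I=50: q_1* = 0.75·50/10 = 3.75, q_2* = 1.5625.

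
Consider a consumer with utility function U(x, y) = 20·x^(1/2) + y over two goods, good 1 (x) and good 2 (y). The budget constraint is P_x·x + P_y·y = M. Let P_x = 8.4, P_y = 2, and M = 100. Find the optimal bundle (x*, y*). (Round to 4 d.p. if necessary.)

x* = 5.6689, y* = 26.1905

Utility is quasi-linear in y; the FOC for x is 10/√x = P_x/P_y.
Thus x* = (10·P_y/P_x)² — independent of M — with the rest of income spent on y.
Plugging in: x* = (10·2/8.4)² = 5.6689, y* = 26.1905.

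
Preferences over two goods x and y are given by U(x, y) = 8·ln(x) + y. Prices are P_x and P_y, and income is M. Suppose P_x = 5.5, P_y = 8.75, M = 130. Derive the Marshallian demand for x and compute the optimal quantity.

Set MRS = P_x/P_y: (8/x)/1 = P_x/P_y.
So x*(P_x,P_y) = 8·P_y/P_x, independent of income; and y* = (M − 8·P_y)/P_y.
At the given prices: x* = 8·8.75/5.5 = 12.7273.

x* = 12.7273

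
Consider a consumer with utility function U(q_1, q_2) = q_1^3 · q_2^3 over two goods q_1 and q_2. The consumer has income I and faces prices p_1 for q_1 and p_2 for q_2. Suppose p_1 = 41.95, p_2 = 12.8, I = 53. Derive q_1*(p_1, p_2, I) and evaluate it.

q_1* = 0.6317

Tangency: MRS = q_2/q_1 = p_1/p_2.
So 3·p_2·q_2 = 3·p_1·q_1; combined with the budget, a share 0.5 of income goes to q_1.
Demand: q_1*(p_1,p_2,I) = 0.5·I/p_1 and q_2* = 0.5·I/p_2.
At p_1=41.95, p_2=12.8, I=53: q_1* = 0.5·53/41.95 = 0.6317.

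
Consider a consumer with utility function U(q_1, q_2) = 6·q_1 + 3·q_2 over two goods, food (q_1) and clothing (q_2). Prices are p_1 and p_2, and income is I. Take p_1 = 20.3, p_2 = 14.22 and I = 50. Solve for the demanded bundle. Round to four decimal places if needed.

q_1* = 2.4631, q_2* = 0

Perfect substitutes: compare marginal utility per dollar. 6/p_1 vs 3/p_2 → 0.2956 vs 0.211.
q_1 gives more utility per dollar, so spend all income on q_1: q_1* = I/p_1, q_2* = 0.
Numerically: q_1* = 2.4631, q_2* = 0.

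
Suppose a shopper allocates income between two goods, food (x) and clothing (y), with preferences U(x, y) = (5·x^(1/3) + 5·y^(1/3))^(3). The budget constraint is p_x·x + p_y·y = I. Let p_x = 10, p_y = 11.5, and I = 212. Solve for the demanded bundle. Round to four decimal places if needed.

MU_x ∝ 5·x^(-2/3), MU_y ∝ 5·y^(-2/3), so MRS = (y/x)^(2/3) = p_x/p_y.
Hence y/x = (p_x/p_y)^(1/(2/3)), i.e. raised to the 1.5 power.
With the ratio pinned down, the budget gives x* = I/(p_x + p_y·(y/x)) and y* = (y/x)·x*.
Numerically y/x = 0.810874, so x* = 212/(10 + 11.5·0.810874) = 10.9702 and y* = 0.810874·10.9702 = 8.8955.

x* = 10.9702, y* = 8.8955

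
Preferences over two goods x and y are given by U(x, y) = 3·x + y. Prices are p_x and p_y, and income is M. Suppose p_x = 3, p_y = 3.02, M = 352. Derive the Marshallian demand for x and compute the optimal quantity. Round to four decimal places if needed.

Linear utility — the consumer picks whichever good has higher MU/price: 3/3 = 1 vs 1/3.02 = 0.3311.
x gives more utility per dollar, so spend all income on x: x* = M/p_x, y* = 0.
Numerically: x* = 117.3333, y* = 0.

x* = 117.3333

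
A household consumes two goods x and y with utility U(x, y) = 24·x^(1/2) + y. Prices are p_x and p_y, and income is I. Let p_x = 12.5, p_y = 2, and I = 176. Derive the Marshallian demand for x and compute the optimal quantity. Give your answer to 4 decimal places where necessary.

x* = 3.6864

Set MRS = p_x/p_y: 12·x^(−1/2) = p_x/p_y.
Thus x* = (12·p_y/p_x)² — independent of I — with the rest of income spent on y.
Plugging in: x* = (12·2/12.5)² = 3.6864.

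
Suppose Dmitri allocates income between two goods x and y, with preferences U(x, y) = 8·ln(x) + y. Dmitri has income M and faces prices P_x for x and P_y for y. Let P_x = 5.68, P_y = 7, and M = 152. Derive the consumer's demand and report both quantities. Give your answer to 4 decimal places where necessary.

Set MRS = P_x/P_y: (8/x)/1 = P_x/P_y.
So x*(P_x,P_y) = 8·P_y/P_x, independent of income; and y* = (M − 8·P_y)/P_y.
At the given prices: x* = 8·7/5.68 = 9.8592, and y* = 13.7143.

x* = 9.8592, y* = 13.7143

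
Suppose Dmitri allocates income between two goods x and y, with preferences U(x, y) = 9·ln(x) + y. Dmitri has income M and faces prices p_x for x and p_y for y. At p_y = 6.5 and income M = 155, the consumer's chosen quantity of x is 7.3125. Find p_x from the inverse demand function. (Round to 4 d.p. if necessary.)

Set MRS = p_x/p_y: (9/x)/1 = p_x/p_y.
So x*(p_x,p_y) = 9·p_y/p_x, independent of income; and y* = (M − 9·p_y)/p_y.
Set x* = 7.3125 in the demand function and solve for p_x: p_x = 8.

p_x = 8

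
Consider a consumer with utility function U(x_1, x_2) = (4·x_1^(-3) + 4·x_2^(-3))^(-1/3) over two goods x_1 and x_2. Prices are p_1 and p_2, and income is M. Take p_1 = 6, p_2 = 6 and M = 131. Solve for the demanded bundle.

Substitute x_2 = (x_2/x_1)·x_1 into the budget: x_1* = M/(p_1 + p_2·(x_2/x_1)).
Numerically x_2/x_1 = 1, so x_1* = 131/(6 + 6·1) = 10.9167 and x_2* = 1·10.9167 = 10.9167.

x_1* = 10.9167, x_2* = 10.9167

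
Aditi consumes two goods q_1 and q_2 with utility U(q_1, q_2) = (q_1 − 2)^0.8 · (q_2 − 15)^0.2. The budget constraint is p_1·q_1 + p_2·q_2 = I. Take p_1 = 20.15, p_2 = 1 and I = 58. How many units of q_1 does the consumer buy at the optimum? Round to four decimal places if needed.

Discretionary income = 58 − 2·20.15 − 15·1 = 2.7; q_1* = 2 + 0.8·2.7/20.15 = 2.1072.

q_1* = 2.1072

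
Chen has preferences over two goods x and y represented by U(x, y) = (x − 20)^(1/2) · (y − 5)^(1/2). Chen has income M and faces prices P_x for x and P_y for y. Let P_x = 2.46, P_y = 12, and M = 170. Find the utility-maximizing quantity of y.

y* = 7.5333

Discretionary income = 170 − 20·2.46 − 5·12 = 60.8; y* = 5 + 0.5·60.8/12 = 7.5333.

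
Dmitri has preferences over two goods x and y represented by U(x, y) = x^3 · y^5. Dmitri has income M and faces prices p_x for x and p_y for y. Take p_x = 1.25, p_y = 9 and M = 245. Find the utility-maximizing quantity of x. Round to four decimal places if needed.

x* = 73.5

The MRS is (3/5)·y/x. Set MRS = p_x/p_y.
So 3·p_y·y = 5·p_x·x; combined with the budget, a share 0.375 of income goes to x.
Demand: x*(p_x,p_y,M) = 0.375·M/p_x and y* = 0.625·M/p_y.
At p_x=1.25, p_y=9, M=245: x* = 0.375·245/1.25 = 73.5.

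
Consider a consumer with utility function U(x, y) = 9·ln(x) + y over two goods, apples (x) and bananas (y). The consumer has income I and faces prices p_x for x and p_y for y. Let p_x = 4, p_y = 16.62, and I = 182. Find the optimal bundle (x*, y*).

MU_x = 9/x, MU_y = 1. Tangency: 9/x = p_x/p_y.
So x*(p_x,p_y) = 9·p_y/p_x, independent of income; and y* = (I − 9·p_y)/p_y.
At the given prices: x* = 9·16.62/4 = 37.395, and y* = 1.9507.

x* = 37.395, y* = 1.9507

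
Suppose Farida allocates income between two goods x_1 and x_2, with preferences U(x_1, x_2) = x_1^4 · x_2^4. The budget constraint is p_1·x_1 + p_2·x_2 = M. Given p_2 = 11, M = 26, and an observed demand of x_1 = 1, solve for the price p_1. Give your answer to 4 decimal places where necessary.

p_1 = 13

The MRS is x_2/x_1. Set MRS = p_1/p_2.
Rearranging, p_2·x_2 = p_1·x_1. Substituting into the budget gives p_1·x_1·(1 + 1) = M.
Demand: x_1*(p_1,p_2,M) = 0.5·M/p_1 and x_2* = 0.5·M/p_2.
Set x_1* = 1 in the demand function and solve for p_1: p_1 = 13.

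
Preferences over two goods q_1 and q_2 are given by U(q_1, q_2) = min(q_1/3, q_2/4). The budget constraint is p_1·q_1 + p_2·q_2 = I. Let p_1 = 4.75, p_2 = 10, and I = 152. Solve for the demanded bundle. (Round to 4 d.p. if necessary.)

q_1* = 8.4055, q_2* = 11.2074

Leontief preferences: the optimum is at the kink where q_1/3 = q_2/4, i.e. q_2 = (4/3)·q_1.
Budget: p_1·q_1 + p_2·(4/3)·q_1 = I, so (3·p_1 + 4·p_2)·q_1 = 3·I.
Demand: q_1*(p_1,p_2,I) = 3·I/(3·p_1 + 4·p_2), q_2* = 4·I/(3·p_1 + 4·p_2).
Here 3·4.75 + 4·10 = 54.25, giving q_1* = 8.4055 and q_2* = 11.2074.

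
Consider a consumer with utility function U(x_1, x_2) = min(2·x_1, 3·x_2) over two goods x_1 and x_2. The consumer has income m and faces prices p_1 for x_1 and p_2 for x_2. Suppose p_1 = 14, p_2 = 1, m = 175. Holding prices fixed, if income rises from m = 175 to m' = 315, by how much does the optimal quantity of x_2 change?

Δx_2* = 6.3636

Here 3·14 + 2·1 = 44, giving x_2* = 7.9545.
At m' = 315: x_2* = 14.3182. Change: 14.3182 − 7.9545 = 6.3636.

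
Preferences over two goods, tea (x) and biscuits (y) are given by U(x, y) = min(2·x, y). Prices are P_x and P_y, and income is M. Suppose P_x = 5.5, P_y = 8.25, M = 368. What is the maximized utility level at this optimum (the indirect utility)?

Demand: x*(P_x,P_y,M) = M/(P_x + 2·P_y), y* = 2·M/(P_x + 2·P_y).
Here 5.5 + 2·8.25 = 22, giving x* = 16.7273 and y* = 33.4545.
Utility at the optimum: U(16.7273, 33.4545) = 33.4545.

V = 33.4545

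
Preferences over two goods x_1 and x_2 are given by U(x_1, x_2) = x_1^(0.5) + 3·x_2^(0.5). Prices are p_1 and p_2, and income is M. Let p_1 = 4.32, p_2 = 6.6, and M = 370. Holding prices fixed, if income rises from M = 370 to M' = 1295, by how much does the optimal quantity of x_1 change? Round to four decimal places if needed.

MU_x_1 ∝ x_1^(-0.5), MU_x_2 ∝ 3·x_2^(-0.5), so MRS = (1/3)·(x_2/x_1)^(0.5) = p_1/p_2.
Hence x_2/x_1 = (3·p_1/p_2)^(1/(0.5)), i.e. raised to the 2 power.
With the ratio pinned down, the budget gives x_1* = M/(p_1 + p_2·(x_2/x_1)) and x_2* = (x_2/x_1)·x_1*.
Numerically x_2/x_1 = 3.855868, so x_1* = 370/(4.32 + 6.6·3.855868) = 12.4292.
At M' = 1295: x_1* = 43.502. Change: 43.502 − 12.4292 = 31.0729.

Δx_1* = 31.0729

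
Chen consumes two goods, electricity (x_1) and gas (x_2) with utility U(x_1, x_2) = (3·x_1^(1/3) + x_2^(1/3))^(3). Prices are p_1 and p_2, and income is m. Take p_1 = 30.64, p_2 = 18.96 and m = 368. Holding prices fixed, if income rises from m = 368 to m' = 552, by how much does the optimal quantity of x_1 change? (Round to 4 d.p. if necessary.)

MU_x_1 ∝ 3·x_1^(-2/3), MU_x_2 ∝ x_2^(-2/3), so MRS = 3·(x_2/x_1)^(2/3) = p_1/p_2.
Hence x_2/x_1 = ((1/3)·p_1/p_2)^(1/(2/3)), i.e. raised to the 1.5 power.
With the ratio pinned down, the budget gives x_1* = m/(p_1 + p_2·(x_2/x_1)) and x_2* = (x_2/x_1)·x_1*.
Numerically x_2/x_1 = 0.395361, so x_1* = 368/(30.64 + 18.96·0.395361) = 9.6497.
At m' = 552: x_1* = 14.4745. Change: 14.4745 − 9.6497 = 4.8248.

Δx_1* = 4.8248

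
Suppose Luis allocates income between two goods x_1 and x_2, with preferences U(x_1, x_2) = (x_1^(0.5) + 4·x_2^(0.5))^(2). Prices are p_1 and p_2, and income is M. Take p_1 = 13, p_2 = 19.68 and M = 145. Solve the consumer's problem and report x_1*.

From the CES first-order condition, (1/4)·(x_2/x_1)^(0.5) = p_1/p_2.
Solve for the ratio: x_2/x_1 = [4·p_1/p_2]^(2).
With the ratio pinned down, the budget gives x_1* = M/(p_1 + p_2·(x_2/x_1)) and x_2* = (x_2/x_1)·x_1*.
Numerically x_2/x_1 = 6.981625, so x_1* = 145/(13 + 19.68·6.981625) = 0.9641.

x_1* = 0.9641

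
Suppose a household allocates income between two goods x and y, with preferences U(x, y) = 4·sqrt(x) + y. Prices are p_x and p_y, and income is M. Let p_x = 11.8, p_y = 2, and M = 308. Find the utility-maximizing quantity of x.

x* = 0.1149

Solve: √x = 2·p_y/p_x, so x*(p_x,p_y) = (2·p_y/p_x)², and y* = (M − p_x·x*)/p_y.
Plugging in: x* = (2·2/11.8)² = 0.1149.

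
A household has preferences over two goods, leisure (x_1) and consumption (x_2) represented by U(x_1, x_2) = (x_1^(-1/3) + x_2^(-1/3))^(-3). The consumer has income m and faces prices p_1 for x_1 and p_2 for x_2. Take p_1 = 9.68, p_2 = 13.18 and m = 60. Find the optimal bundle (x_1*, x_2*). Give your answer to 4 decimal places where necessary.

MRS = MU_x_1/MU_x_2 = (x_2/x_1)^(4/3). Set equal to p_1/p_2.
Hence x_2/x_1 = (p_1/p_2)^(1/(4/3)), i.e. raised to the 0.75 power.
With the ratio pinned down, the budget gives x_1* = m/(p_1 + p_2·(x_2/x_1)) and x_2* = (x_2/x_1)·x_1*.
Numerically x_2/x_1 = 0.793359, so x_1* = 60/(9.68 + 13.18·0.793359) = 2.9797 and x_2* = 0.793359·2.9797 = 2.3639.

x_1* = 2.9797, x_2* = 2.3639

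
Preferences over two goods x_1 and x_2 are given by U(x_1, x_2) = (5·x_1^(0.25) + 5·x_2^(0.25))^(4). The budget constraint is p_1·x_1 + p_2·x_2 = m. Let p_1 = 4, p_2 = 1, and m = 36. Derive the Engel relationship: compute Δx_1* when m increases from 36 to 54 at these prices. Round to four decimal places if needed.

Δx_1* = 1.7392

From the CES first-order condition, (x_2/x_1)^(0.75) = p_1/p_2.
Solve for the ratio: x_2/x_1 = [p_1/p_2]^(4/3).
Substitute x_2 = (x_2/x_1)·x_1 into the budget: x_1* = m/(p_1 + p_2·(x_2/x_1)).
Numerically x_2/x_1 = 6.349604, so x_1* = 36/(4 + 1·6.349604) = 3.4784.
At m' = 54: x_1* = 5.2176. Change: 5.2176 − 3.4784 = 1.7392.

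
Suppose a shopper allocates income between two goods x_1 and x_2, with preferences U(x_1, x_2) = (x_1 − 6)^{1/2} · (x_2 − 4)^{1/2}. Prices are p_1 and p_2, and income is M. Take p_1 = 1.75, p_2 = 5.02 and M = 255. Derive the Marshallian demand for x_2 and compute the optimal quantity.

x_2* = 26.3526

MRS = (x_2−4)/(x_1−6). Tangency with p_1/p_2 gives x_2−4 = (p_1/p_2)·(x_1−6).
After buying the subsistence bundle (6, 4), a share 0.5 of the remaining income goes to x_1: x_1* = 6 + 0.5·(M − 6p_1 − 4p_2)/p_1.
Discretionary income = 255 − 6·1.75 − 4·5.02 = 224.42; x_2* = 4 + 0.5·224.42/5.02 = 26.3526.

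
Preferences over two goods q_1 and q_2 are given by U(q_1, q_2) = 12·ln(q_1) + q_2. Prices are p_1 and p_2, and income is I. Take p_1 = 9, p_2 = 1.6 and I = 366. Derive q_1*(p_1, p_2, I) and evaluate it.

MU_q_1 = 12/q_1, MU_q_2 = 1. Tangency: 12/q_1 = p_1/p_2.
So q_1*(p_1,p_2) = 12·p_2/p_1, independent of income; and q_2* = (I − 12·p_2)/p_2.
At the given prices: q_1* = 12·1.6/9 = 2.1333.

q_1* = 2.1333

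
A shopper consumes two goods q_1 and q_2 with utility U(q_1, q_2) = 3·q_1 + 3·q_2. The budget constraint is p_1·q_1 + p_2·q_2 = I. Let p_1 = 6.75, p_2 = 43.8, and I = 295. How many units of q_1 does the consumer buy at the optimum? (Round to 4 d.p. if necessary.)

Perfect substitutes: compare marginal utility per dollar. 3/p_1 vs 3/p_2 → 0.4444 vs 0.0685.
q_1 gives more utility per dollar, so spend all income on q_1: q_1* = I/p_1, q_2* = 0.
Numerically: q_1* = 43.7037, q_2* = 0.

q_1* = 43.7037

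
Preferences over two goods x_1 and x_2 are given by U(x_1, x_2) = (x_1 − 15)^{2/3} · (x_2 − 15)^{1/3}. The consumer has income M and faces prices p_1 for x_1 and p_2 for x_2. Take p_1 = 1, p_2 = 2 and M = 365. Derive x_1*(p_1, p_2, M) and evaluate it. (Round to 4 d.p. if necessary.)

Let x_1' = x_1−15, x_2' = x_2−15. MRS = 2·x_2'/x_1' = p_1/p_2.
After buying the subsistence bundle (15, 15), a share 2/3 of the remaining income goes to x_1: x_1* = 15 + 2/3·(M − 15p_1 − 15p_2)/p_1.
Discretionary income = 365 − 15·1 − 15·2 = 320; x_1* = 15 + 2/3·320/1 = 228.3333.

x_1* = 228.3333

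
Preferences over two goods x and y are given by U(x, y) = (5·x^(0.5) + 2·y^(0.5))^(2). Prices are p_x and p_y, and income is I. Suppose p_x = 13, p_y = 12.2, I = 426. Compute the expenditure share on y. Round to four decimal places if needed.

With the ratio pinned down, the budget gives x* = I/(p_x + p_y·(y/x)) and y* = (y/x)·x*.
Numerically y/x = 0.181672, so x* = 426/(13 + 12.2·0.181672) = 27.9961 and y* = 0.181672·27.9961 = 5.0861.
Expenditure on y: 12.2·5.0861 = 62.0504; share = 0.1457.

share on y = 0.1457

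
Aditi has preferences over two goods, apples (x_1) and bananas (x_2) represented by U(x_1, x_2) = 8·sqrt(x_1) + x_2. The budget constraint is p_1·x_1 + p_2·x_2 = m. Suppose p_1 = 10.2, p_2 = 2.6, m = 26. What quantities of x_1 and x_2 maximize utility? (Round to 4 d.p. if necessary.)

x_1* = 1.0396, x_2* = 5.9216

MU_x_1 = 4/√x_1, MU_x_2 = 1. Tangency: 4/√x_1 = p_1/p_2.
Solve: √x_1 = 4·p_2/p_1, so x_1*(p_1,p_2) = (4·p_2/p_1)², and x_2* = (m − p_1·x_1*)/p_2.
Plugging in: x_1* = (4·2.6/10.2)² = 1.0396, x_2* = 5.9216.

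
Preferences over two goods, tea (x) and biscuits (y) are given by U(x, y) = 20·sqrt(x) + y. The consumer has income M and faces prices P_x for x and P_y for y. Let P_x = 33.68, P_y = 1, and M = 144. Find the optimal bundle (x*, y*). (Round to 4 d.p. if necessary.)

Set MRS = P_x/P_y: 10·x^(−1/2) = P_x/P_y.
Thus x* = (10·P_y/P_x)² — independent of M — with the rest of income spent on y.
Plugging in: x* = (10·1/33.68)² = 0.0882, y* = 141.0309.

x* = 0.0882, y* = 141.0309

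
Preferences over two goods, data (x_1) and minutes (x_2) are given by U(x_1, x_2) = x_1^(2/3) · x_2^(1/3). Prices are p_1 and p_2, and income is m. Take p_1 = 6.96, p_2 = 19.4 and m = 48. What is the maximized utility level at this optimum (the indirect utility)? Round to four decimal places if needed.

V = 2.593

The MRS is 2·x_2/x_1. Set MRS = p_1/p_2.
Rearranging, p_2·x_2 = (1/2)·p_1·x_1. Substituting into the budget gives p_1·x_1·(1 + (1/2)) = m.
Demand: x_1*(p_1,p_2,m) = 2/3·m/p_1 and x_2* = 1/3·m/p_2.
At p_1=6.96, p_2=19.4, m=48: x_1* = 2/3·48/6.96 = 4.5977, x_2* = 0.8247.
Utility at the optimum: U(4.5977, 0.8247) = 2.593.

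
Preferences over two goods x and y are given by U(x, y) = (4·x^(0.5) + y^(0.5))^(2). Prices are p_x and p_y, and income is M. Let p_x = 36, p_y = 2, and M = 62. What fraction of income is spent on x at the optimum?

MRS = MU_x/MU_y = 4·(y/x)^(0.5). Set equal to p_x/p_y.
Hence y/x = ((1/4)·p_x/p_y)^(1/(0.5)), i.e. raised to the 2 power.
Substitute y = (y/x)·x into the budget: x* = M/(p_x + p_y·(y/x)).
Numerically y/x = 20.25, so x* = 62/(36 + 2·20.25) = 0.8105 and y* = 20.25·0.8105 = 16.4118.
Expenditure on x: 36·0.8105 = 29.1765; share = 0.4706.

share on x = 0.4706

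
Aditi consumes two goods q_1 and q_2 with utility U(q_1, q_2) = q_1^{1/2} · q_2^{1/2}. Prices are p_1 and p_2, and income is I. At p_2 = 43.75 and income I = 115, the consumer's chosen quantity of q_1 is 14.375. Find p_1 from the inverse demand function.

MU_q_1/MU_q_2 = (0.5·q_2)/(0.5·q_1); tangency sets this equal to p_1/p_2.
Rearranging, p_2·q_2 = p_1·q_1. Substituting into the budget gives p_1·q_1·(1 + 1) = I.
Demand: q_1*(p_1,p_2,I) = 0.5·I/p_1 and q_2* = 0.5·I/p_2.
Set q_1* = 14.375 in the demand function and solve for p_1: p_1 = 4.

p_1 = 4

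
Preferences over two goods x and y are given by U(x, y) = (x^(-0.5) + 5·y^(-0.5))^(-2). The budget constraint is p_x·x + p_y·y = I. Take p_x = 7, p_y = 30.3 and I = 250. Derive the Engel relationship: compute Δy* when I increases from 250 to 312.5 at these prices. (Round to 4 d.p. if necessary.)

MRS = MU_x/MU_y = (1/5)·(y/x)^(1.5). Set equal to p_x/p_y.
Solve for the ratio: y/x = [5·p_x/p_y]^(2/3).
With the ratio pinned down, the budget gives x* = I/(p_x + p_y·(y/x)) and y* = (y/x)·x*.
Numerically y/x = 1.100906, so x* = 250/(7 + 30.3·1.100906) = 6.1946 and y* = 1.100906·6.1946 = 6.8197.
At I' = 312.5: y* = 8.5246. Change: 8.5246 − 6.8197 = 1.7049.

Δy* = 1.7049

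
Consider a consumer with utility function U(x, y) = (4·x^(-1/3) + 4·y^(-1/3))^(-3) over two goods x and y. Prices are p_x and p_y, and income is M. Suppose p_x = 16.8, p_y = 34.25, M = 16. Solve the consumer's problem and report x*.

From the CES first-order condition, (y/x)^(4/3) = p_x/p_y.
Solve for the ratio: y/x = [p_x/p_y]^(0.75).
Substitute y = (y/x)·x into the budget: x* = M/(p_x + p_y·(y/x)).
Numerically y/x = 0.58612, so x* = 16/(16.8 + 34.25·0.58612) = 0.4339.

x* = 0.4339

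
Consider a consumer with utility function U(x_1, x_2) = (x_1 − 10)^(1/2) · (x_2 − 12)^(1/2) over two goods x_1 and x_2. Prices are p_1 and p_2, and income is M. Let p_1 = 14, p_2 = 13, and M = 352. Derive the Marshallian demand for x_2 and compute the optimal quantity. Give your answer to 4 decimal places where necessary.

MRS = (x_2−12)/(x_1−10). Tangency with p_1/p_2 gives x_2−12 = (p_1/p_2)·(x_1−10).
Substituting into the budget: x_1* = 10 + 0.5·(M − 10·p_1 − 12·p_2)/p_1, and x_2* = 12 + 0.5·(…)/p_2.
Discretionary income = 352 − 10·14 − 12·13 = 56; x_2* = 12 + 0.5·56/13 = 14.1538.

x_2* = 14.1538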